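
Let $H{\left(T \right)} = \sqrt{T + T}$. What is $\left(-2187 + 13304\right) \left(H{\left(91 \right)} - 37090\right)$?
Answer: $-412329530 + 11117 \sqrt{182} \approx -4.1218 \cdot 10^{8}$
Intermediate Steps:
$H{\left(T \right)} = \sqrt{2} \sqrt{T}$ ($H{\left(T \right)} = \sqrt{2 T} = \sqrt{2} \sqrt{T}$)
$\left(-2187 + 13304\right) \left(H{\left(91 \right)} - 37090\right) = \left(-2187 + 13304\right) \left(\sqrt{2} \sqrt{91} - 37090\right) = 11117 \left(\sqrt{182} - 37090\right) = 11117 \left(-37090 + \sqrt{182}\right) = -412329530 + 11117 \sqrt{182}$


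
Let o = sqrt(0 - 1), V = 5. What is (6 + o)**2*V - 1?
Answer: 174 + 60*I ≈ 174.0 + 60.0*I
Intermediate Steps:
o = I (o = sqrt(-1) = I ≈ 1.0*I)
(6 + o)**2*V - 1 = (6 + I)**2*5 - 1 = 5*(6 + I)**2 - 1 = -1 + 5*(6 + I)**2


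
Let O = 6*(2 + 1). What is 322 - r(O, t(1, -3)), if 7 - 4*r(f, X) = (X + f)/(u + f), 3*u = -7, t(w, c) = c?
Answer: 15063/47 ≈ 320.49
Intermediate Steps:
u = -7/3 (u = (1/3)*(-7) = -7/3 ≈ -2.3333)
O = 18 (O = 6*3 = 18)
r(f, X) = 7/4 - (X + f)/(4*(-7/3 + f))
322 - r(O, t(1, -3)) = 322 - (-49 - 3*(-3) + 18*18)/(4*(-7 + 3*18)) = 322 - (-49 + 9 + 324)/(4*(-7 + 54)) = 322 - 284/(4*47) = 322 - 1*71/47 = 322 - 71/47 = 15063/47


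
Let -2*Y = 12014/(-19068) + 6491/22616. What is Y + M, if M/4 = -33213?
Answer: -28645636667729/215620944 ≈ -1.3285e+5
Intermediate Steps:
M = -132852 (M = 4*(-33213) = -132852)
Y = 36984559/215620944 (Y = -(12014/(-19068) + 6491/22616)/2 = -(12014*(-1/19068) + 6491*(1/22616))/2 = -(-6007/9534 + 6491/22616)/2 = -½*(-36984559/107810472) = 36984559/215620944 ≈ 0.17153)
Y + M = 36984559/215620944 - 132852 = -28645636667729/215620944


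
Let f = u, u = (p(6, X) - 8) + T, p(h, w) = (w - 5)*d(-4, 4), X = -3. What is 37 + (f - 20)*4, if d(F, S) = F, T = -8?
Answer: 21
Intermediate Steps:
p(h, w) = 20 - 4*w (p(h, w) = (w - 5)*(-4) = (-5 + w)*(-4) = 20 - 4*w)
u = 16 (u = ((20 - 4*(-3)) - 8) - 8 = ((20 + 12) - 8) - 8 = (32 - 8) - 8 = 24 - 8 = 16)
f = 16
37 + (f - 20)*4 = 37 + (16 - 20)*4 = 37 - 4*4 = 37 - 16 = 21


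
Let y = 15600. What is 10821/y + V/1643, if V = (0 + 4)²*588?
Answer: 54847901/8543600 ≈ 6.4198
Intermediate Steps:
V = 9408 (V = 4²*588 = 16*588 = 9408)
10821/y + V/1643 = 10821/15600 + 9408/1643 = 10821*(1/15600) + 9408*(1/1643) = 3607/5200 + 9408/1643 = 54847901/8543600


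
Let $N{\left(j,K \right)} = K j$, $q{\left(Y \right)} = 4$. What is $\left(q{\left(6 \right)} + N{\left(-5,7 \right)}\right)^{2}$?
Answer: $961$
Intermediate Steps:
$\left(q{\left(6 \right)} + N{\left(-5,7 \right)}\right)^{2} = \left(4 + 7 \left(-5\right)\right)^{2} = \left(4 - 35\right)^{2} = \left(-31\right)^{2} = 961$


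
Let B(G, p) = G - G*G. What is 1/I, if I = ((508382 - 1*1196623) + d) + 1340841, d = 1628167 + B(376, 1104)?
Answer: 1/2139767 ≈ 4.6734e-7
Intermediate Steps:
B(G, p) = G - G**2
d = 1487167 (d = 1628167 + 376*(1 - 1*376) = 1628167 + 376*(1 - 376) = 1628167 + 376*(-375) = 1628167 - 141000 = 1487167)
I = 2139767 (I = ((508382 - 1*1196623) + 1487167) + 1340841 = ((508382 - 1196623) + 1487167) + 1340841 = (-688241 + 1487167) + 1340841 = 798926 + 1340841 = 2139767)
1/I = 1/2139767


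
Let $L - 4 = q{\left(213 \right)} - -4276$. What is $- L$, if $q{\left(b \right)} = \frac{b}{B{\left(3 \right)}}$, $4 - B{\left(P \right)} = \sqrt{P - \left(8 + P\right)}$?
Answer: $- \frac{8631}{2} - \frac{71 i \sqrt{2}}{4} \approx -4315.5 - 25.102 i$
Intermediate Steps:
$B{\left(P \right)} = 4 - 2 i \sqrt{2}$ ($B{\left(P \right)} = 4 - \sqrt{P - \left(8 + P\right)} = 4 - \sqrt{-8} = 4 - 2 i \sqrt{2}$)
$q{\left(b \right)} = \frac{b}{4 - 2 i \sqrt{2}}$
$L = \frac{8631}{2} + \frac{71 i \sqrt{2}}{4}$ ($L = 4 + \left(\left(\frac{1}{6} \cdot 213 + \frac{1}{12} i 213 \sqrt{2}\right) - -4276\right) = 4 + \left(\left(\frac{71}{2} + \frac{71 i \sqrt{2}}{4}\right) + 4276\right) = 4 + \left(\frac{8623}{2} + \frac{71 i \sqrt{2}}{4}\right) = \frac{8631}{2} + \frac{71 i \sqrt{2}}{4} \approx 4315.5 + 25.102 i$)
$- L = - (\frac{8631}{2} + \frac{71 i \sqrt{2}}{4}) = - \frac{8631}{2} - \frac{71 i \sqrt{2}}{4}$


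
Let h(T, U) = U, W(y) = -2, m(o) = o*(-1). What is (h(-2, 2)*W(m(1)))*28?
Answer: -112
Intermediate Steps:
m(o) = -o
(h(-2, 2)*W(m(1)))*28 = (2*(-2))*28 = -4*28 = -112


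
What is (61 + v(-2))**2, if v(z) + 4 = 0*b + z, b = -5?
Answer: 3025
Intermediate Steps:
v(z) = -4 + z (v(z) = -4 + (0*(-5) + z) = -4 + (0 + z) = -4 + z)
(61 + v(-2))**2 = (61 + (-4 - 2))**2 = (61 - 6)**2 = 55**2 = 3025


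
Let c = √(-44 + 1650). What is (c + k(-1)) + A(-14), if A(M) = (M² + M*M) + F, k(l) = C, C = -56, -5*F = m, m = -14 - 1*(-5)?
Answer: 1689/5 + √1606 ≈ 377.88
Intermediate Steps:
m = -9 (m = -14 + 5 = -9)
F = 9/5 (F = -⅕*(-9) = 9/5 ≈ 1.8000)
k(l) = -56
A(M) = 9/5 + 2*M² (A(M) = (M² + M*M) + 9/5 = (M² + M²) + 9/5 = 2*M² + 9/5 = 9/5 + 2*M²)
c = √1606 ≈ 40.075
(c + k(-1)) + A(-14) = (√1606 - 56) + (9/5 + 2*(-14)²) = (-56 + √1606) + (9/5 + 2*196) = (-56 + √1606) + (9/5 + 392) = (-56 + √1606) + 1969/5 = 1689/5 + √1606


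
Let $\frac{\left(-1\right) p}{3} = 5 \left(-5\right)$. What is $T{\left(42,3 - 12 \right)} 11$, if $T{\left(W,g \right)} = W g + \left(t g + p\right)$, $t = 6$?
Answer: $-3927$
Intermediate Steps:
$p = 75$ ($p = - 3 \cdot 5 \left(-5\right) = \left(-3\right) \left(-25\right) = 75$)
$T{\left(W,g \right)} = 75 + 6 g + W g$ ($T{\left(W,g \right)} = W g + \left(6 g + 75\right) = W g + \left(75 + 6 g\right) = 75 + 6 g + W g$)
$T{\left(42,3 - 12 \right)} 11 = \left(75 + 6 \left(3 - 12\right) + 42 \left(3 - 12\right)\right) 11 = \left(75 + 6 \left(-9\right) + 42 \left(-9\right)\right) 11 = \left(75 - 54 - 378\right) 11 = \left(-357\right) 11 = -3927$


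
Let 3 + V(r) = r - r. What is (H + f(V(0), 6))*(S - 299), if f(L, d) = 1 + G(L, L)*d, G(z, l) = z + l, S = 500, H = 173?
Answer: 27738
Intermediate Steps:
V(r) = -3 (V(r) = -3 + (r - r) = -3 + 0 = -3)
G(z, l) = l + z
f(L, d) = 1 + 2*L*d (f(L, d) = 1 + (L + L)*d = 1 + (2*L)*d = 1 + 2*L*d)
(H + f(V(0), 6))*(S - 299) = (173 + (1 + 2*(-3)*6))*(500 - 299) = (173 + (1 - 36))*201 = (173 - 35)*201 = 138*201 = 27738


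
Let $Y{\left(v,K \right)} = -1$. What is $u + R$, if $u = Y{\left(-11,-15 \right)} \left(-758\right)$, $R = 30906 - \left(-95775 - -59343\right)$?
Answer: $68096$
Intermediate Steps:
$R = 67338$ ($R = 30906 - \left(-95775 + 59343\right) = 30906 - -36432 = 30906 + 36432 = 67338$)
$u = 758$ ($u = \left(-1\right) \left(-758\right) = 758$)
$u + R = 758 + 67338 = 68096$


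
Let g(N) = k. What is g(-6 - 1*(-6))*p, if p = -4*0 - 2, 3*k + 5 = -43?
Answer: 32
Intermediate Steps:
k = -16 (k = -5/3 + (⅓)*(-43) = -5/3 - 43/3 = -16)
g(N) = -16
p = -2 (p = 0 - 2 = -2)
g(-6 - 1*(-6))*p = -16*(-2) = 32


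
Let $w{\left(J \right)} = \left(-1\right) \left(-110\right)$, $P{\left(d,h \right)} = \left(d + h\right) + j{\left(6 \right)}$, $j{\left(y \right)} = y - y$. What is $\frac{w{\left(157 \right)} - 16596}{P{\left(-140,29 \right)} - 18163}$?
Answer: $\frac{8243}{9137} \approx 0.90216$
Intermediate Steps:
$j{\left(y \right)} = 0$
$P{\left(d,h \right)} = d + h$ ($P{\left(d,h \right)} = \left(d + h\right) + 0 = d + h$)
$w{\left(J \right)} = 110$
$\frac{w{\left(157 \right)} - 16596}{P{\left(-140,29 \right)} - 18163} = \frac{110 - 16596}{\left(-140 + 29\right) - 18163} = - \frac{16486}{-111 - 18163} = - \frac{16486}{-18274} = \left(-16486\right) \left(- \frac{1}{18274}\right) = \frac{8243}{9137}$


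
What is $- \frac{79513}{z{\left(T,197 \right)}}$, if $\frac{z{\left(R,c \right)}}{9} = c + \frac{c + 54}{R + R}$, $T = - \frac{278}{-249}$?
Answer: $- \frac{44209228}{1548279} \approx -28.554$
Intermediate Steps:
$T = \frac{278}{249}$ ($T = \left(-278\right) \left(- \frac{1}{249}\right) = \frac{278}{249} \approx 1.1165$)
$z{\left(R,c \right)} = 9 c + \frac{9 \left(54 + c\right)}{2 R}$ ($z{\left(R,c \right)} = 9 \left(c + \frac{c + 54}{R + R}\right) = 9 \left(c + \frac{54 + c}{2 R}\right) = 9 c + \frac{9 \left(54 + c\right)}{2 R}$)
$- \frac{79513}{z{\left(T,197 \right)}} = - \frac{79513}{\frac{9}{2} \frac{1}{\frac{278}{249}} \left(54 + 197 + 2 \cdot \frac{278}{249} \cdot 197\right)} = - \frac{79513}{\frac{9}{2} \cdot \frac{249}{278} \left(54 + 197 + \frac{109532}{249}\right)} = - \frac{79513}{\frac{9}{2} \cdot \frac{249}{278} \cdot \frac{172031}{249}} = - \frac{79513}{\frac{1548279}{556}} = \left(-79513\right) \frac{556}{1548279} = - \frac{44209228}{1548279}$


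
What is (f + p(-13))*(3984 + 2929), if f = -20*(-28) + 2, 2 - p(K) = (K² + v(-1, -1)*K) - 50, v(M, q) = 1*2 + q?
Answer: 3166154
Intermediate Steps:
v(M, q) = 2 + q
p(K) = 52 - K - K² (p(K) = 2 - ((K² + (2 - 1)*K) - 50) = 2 - ((K² + 1*K) - 50) = 2 - ((K² + K) - 50) = 2 - ((K + K²) - 50) = 2 - (-50 + K + K²) = 2 + (50 - K - K²) = 52 - K - K²)
f = 562 (f = 560 + 2 = 562)
(f + p(-13))*(3984 + 2929) = (562 + (52 - 1*(-13) - 1*(-13)²))*(3984 + 2929) = (562 + (52 + 13 - 1*169))*6913 = (562 + (52 + 13 - 169))*6913 = (562 - 104)*6913 = 458*6913 = 3166154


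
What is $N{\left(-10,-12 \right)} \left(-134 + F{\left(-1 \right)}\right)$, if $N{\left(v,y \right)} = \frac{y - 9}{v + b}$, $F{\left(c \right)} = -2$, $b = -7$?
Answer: $-168$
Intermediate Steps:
$N{\left(v,y \right)} = \frac{-9 + y}{-7 + v}$ ($N{\left(v,y \right)} = \frac{y - 9}{v - 7} = \frac{-9 + y}{-7 + v}$)
$N{\left(-10,-12 \right)} \left(-134 + F{\left(-1 \right)}\right) = \frac{-9 - 12}{-7 - 10} \left(-134 - 2\right) = \frac{1}{-17} \left(-21\right) \left(-136\right) = \left(- \frac{1}{17}\right) \left(-21\right) \left(-136\right) = \frac{21}{17} \left(-136\right) = -168$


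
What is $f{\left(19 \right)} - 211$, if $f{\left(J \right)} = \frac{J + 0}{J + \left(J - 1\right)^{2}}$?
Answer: $- \frac{72354}{343} \approx -210.94$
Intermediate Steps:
$f{\left(J \right)} = \frac{J}{J + \left(-1 + J\right)^{2}}$
$f{\left(19 \right)} - 211 = \frac{19}{19 + \left(-1 + 19\right)^{2}} - 211 = \frac{19}{19 + 18^{2}} - 211 = \frac{19}{19 + 324} - 211 = \frac{19}{343} - 211 = - \frac{72354}{343}$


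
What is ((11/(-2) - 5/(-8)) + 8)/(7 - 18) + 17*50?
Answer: 74775/88 ≈ 849.72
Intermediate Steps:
((11/(-2) - 5/(-8)) + 8)/(7 - 18) + 17*50 = ((11*(-1/2) - 5*(-1/8)) + 8)/(-11) + 850 = ((-11/2 + 5/8) + 8)*(-1/11) + 850 = (-39/8 + 8)*(-1/11) + 850 = (25/8)*(-1/11) + 850 = -25/88 + 850 = 74775/88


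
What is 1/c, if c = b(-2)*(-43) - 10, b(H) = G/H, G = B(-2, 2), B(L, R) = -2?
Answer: -1/53 ≈ -0.018868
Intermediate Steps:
G = -2
b(H) = -2/H
c = -53 (c = -2/(-2)*(-43) - 10 = -2*(-½)*(-43) - 10 = 1*(-43) - 10 = -43 - 10 = -53)
1/c = 1/(-53) = -1/53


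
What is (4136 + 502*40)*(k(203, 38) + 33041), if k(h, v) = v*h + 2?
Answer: 986971512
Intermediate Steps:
k(h, v) = 2 + h*v (k(h, v) = h*v + 2 = 2 + h*v)
(4136 + 502*40)*(k(203, 38) + 33041) = (4136 + 502*40)*((2 + 203*38) + 33041) = (4136 + 20080)*((2 + 7714) + 33041) = 24216*(7716 + 33041) = 24216*40757 = 986971512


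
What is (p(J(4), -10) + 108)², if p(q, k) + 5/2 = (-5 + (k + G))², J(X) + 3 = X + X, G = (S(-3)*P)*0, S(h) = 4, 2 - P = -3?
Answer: 436921/4 ≈ 1.0923e+5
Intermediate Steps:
P = 5 (P = 2 - 1*(-3) = 2 + 3 = 5)
G = 0 (G = (4*5)*0 = 20*0 = 0)
J(X) = -3 + 2*X (J(X) = -3 + (X + X) = -3 + 2*X)
p(q, k) = -5/2 + (-5 + k)² (p(q, k) = -5/2 + (-5 + (k + 0))² = -5/2 + (-5 + k)²)
(p(J(4), -10) + 108)² = ((-5/2 + (-5 - 10)²) + 108)² = ((-5/2 + (-15)²) + 108)² = ((-5/2 + 225) + 108)² = (445/2 + 108)² = (661/2)² = 436921/4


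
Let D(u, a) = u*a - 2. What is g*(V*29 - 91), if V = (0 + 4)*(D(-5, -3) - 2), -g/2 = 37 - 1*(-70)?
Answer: -253590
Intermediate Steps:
g = -214 (g = -2*(37 - 1*(-70)) = -2*(37 + 70) = -2*107 = -214)
D(u, a) = -2 + a*u (D(u, a) = a*u - 2 = -2 + a*u)
V = 44 (V = (0 + 4)*((-2 - 3*(-5)) - 2) = 4*((-2 + 15) - 2) = 4*(13 - 2) = 4*11 = 44)
g*(V*29 - 91) = -214*(44*29 - 91) = -214*(1276 - 91) = -214*1185 = -253590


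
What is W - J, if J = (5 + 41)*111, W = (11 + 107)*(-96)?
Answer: -16434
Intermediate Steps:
W = -11328 (W = 118*(-96) = -11328)
J = 5106 (J = 46*111 = 5106)
W - J = -11328 - 1*5106 = -11328 - 5106 = -16434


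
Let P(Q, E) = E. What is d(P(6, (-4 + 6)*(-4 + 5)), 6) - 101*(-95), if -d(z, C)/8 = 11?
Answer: 9507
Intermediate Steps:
d(z, C) = -88 (d(z, C) = -8*11 = -88)
d(P(6, (-4 + 6)*(-4 + 5)), 6) - 101*(-95) = -88 - 101*(-95) = -88 + 9595 = 9507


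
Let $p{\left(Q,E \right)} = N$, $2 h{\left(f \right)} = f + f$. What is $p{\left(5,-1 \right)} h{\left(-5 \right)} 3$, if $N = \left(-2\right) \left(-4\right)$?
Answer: $-120$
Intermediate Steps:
$h{\left(f \right)} = f$ ($h{\left(f \right)} = \frac{f + f}{2} = \frac{2 f}{2} = f$)
$N = 8$
$p{\left(Q,E \right)} = 8$
$p{\left(5,-1 \right)} h{\left(-5 \right)} 3 = 8 \left(-5\right) 3 = \left(-40\right) 3 = -120$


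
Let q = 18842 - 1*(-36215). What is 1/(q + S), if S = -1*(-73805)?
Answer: 1/128862 ≈ 7.7602e-6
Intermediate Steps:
q = 55057 (q = 18842 + 36215 = 55057)
S = 73805
1/(q + S) = 1/(55057 + 73805) = 1/128862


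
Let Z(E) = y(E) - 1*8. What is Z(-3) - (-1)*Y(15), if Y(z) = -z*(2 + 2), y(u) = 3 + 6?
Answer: -59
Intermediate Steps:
y(u) = 9
Y(z) = -4*z (Y(z) = -z*4 = -4*z)
Z(E) = 1 (Z(E) = 9 - 1*8 = 9 - 8 = 1)
Z(-3) - (-1)*Y(15) = 1 - (-1)*(-4*15) = 1 - (-1)*(-60) = 1 - 1*60 = 1 - 60 = -59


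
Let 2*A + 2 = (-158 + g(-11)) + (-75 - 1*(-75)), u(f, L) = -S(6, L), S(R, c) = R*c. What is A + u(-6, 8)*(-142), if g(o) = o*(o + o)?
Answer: 6857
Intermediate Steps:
g(o) = 2*o**2 (g(o) = o*(2*o) = 2*o**2)
u(f, L) = -6*L
A = 41 (A = -1 + ((-158 + 2*(-11)**2) + (-75 - 1*(-75)))/2 = -1 + ((-158 + 2*121) + (-75 + 75))/2 = -1 + ((-158 + 242) + 0)/2 = -1 + (84 + 0)/2 = -1 + (1/2)*84 = -1 + 42 = 41)
A + u(-6, 8)*(-142) = 41 - 6*8*(-142) = 41 - 48*(-142) = 41 + 6816 = 6857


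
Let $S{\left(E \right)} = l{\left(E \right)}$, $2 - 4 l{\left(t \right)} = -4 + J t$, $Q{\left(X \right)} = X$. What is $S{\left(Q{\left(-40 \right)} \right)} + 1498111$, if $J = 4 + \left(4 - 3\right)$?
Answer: $\frac{2996325}{2} \approx 1.4982 \cdot 10^{6}$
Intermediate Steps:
$J = 5$ ($J = 4 + \left(4 - 3\right) = 4 + 1 = 5$)
$l{\left(t \right)} = \frac{3}{2} - \frac{5 t}{4}$ ($l{\left(t \right)} = \frac{1}{2} - \frac{-4 + 5 t}{4} = \frac{1}{2} - \left(-1 + \frac{5 t}{4}\right) = \frac{3}{2} - \frac{5 t}{4}$)
$S{\left(E \right)} = \frac{3}{2} - \frac{5 E}{4}$
$S{\left(Q{\left(-40 \right)} \right)} + 1498111 = \left(\frac{3}{2} - -50\right) + 1498111 = \left(\frac{3}{2} + 50\right) + 1498111 = \frac{103}{2} + 1498111 = \frac{2996325}{2}$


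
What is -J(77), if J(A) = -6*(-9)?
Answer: -54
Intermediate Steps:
J(A) = 54
-J(77) = -1*54 = -54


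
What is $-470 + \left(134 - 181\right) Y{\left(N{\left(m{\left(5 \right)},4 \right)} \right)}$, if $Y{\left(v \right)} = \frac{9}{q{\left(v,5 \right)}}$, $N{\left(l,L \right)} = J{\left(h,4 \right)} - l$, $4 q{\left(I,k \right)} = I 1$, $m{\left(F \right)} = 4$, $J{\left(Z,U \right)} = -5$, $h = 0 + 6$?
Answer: $-282$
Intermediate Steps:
$h = 6$
$q{\left(I,k \right)} = \frac{I}{4}$ ($q{\left(I,k \right)} = \frac{I 1}{4} = \frac{I}{4}$)
$N{\left(l,L \right)} = -5 - l$
$Y{\left(v \right)} = \frac{36}{v}$ ($Y{\left(v \right)} = \frac{9}{\frac{1}{4} v} = 9 \frac{4}{v} = \frac{36}{v}$)
$-470 + \left(134 - 181\right) Y{\left(N{\left(m{\left(5 \right)},4 \right)} \right)} = -470 + \left(134 - 181\right) \frac{36}{-5 - 4} = -470 - 47 \frac{36}{-5 - 4} = -470 - 47 \frac{36}{-9} = -470 - 47 \cdot 36 \left(- \frac{1}{9}\right) = -470 - -188 = -470 + 188 = -282$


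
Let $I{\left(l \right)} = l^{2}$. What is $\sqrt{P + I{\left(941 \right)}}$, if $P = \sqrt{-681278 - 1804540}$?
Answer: $\sqrt{885481 + 3 i \sqrt{276202}} \approx 941.0 + 0.838 i$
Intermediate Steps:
$P = 3 i \sqrt{276202}$ ($P = \sqrt{-2485818} = 3 i \sqrt{276202} \approx 1576.6 i$)
$\sqrt{P + I{\left(941 \right)}} = \sqrt{3 i \sqrt{276202} + 941^{2}} = \sqrt{3 i \sqrt{276202} + 885481} = \sqrt{885481 + 3 i \sqrt{276202}}$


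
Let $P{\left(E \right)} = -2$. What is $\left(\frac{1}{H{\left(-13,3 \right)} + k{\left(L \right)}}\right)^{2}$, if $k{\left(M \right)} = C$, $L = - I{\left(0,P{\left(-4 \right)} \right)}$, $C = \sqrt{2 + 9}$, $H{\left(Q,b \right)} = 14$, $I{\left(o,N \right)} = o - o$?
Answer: $\frac{1}{\left(14 + \sqrt{11}\right)^{2}} \approx 0.0033348$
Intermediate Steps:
$I{\left(o,N \right)} = 0$
$C = \sqrt{11} \approx 3.3166$
$L = 0$ ($L = \left(-1\right) 0 = 0$)
$k{\left(M \right)} = \sqrt{11}$
$\left(\frac{1}{H{\left(-13,3 \right)} + k{\left(L \right)}}\right)^{2} = \left(\frac{1}{14 + \sqrt{11}}\right)^{2} = \frac{1}{\left(14 + \sqrt{11}\right)^{2}}$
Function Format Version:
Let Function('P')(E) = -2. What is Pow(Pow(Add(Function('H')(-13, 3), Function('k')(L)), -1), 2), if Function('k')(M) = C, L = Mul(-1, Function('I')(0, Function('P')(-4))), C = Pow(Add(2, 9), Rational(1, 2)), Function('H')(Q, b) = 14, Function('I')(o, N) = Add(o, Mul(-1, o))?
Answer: Pow(Add(14, Pow(11, Rational(1, 2))), -2) ≈ 0.0033348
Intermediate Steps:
Function('I')(o, N) = 0
C = Pow(11, Rational(1, 2)) ≈ 3.3166
L = 0 (L = Mul(-1, 0) = 0)
Function('k')(M) = Pow(11, Rational(1, 2))
Pow(Pow(Add(Function('H')(-13, 3), Function('k')(L)), -1), 2) = Pow(Pow(Add(14, Pow(11, Rational(1, 2))), -1), 2) = Pow(Add(14, Pow(11, Rational(1, 2))), -2)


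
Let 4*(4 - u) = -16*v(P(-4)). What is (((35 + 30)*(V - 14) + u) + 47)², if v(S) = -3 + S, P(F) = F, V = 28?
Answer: 870489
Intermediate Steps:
u = -24 (u = 4 - (-4)*(-3 - 4) = 4 - (-4)*(-7) = 4 - ¼*112 = 4 - 28 = -24)
(((35 + 30)*(V - 14) + u) + 47)² = (((35 + 30)*(28 - 14) - 24) + 47)² = ((65*14 - 24) + 47)² = ((910 - 24) + 47)² = (886 + 47)² = 933² = 870489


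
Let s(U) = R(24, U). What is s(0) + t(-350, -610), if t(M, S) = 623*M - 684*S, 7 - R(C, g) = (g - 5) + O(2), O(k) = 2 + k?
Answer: 199198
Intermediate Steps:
R(C, g) = 8 - g (R(C, g) = 7 - ((g - 5) + (2 + 2)) = 7 - ((-5 + g) + 4) = 7 - (-1 + g) = 7 + (1 - g) = 8 - g)
s(U) = 8 - U
t(M, S) = -684*S + 623*M
s(0) + t(-350, -610) = (8 - 1*0) + (-684*(-610) + 623*(-350)) = (8 + 0) + (417240 - 218050) = 8 + 199190 = 199198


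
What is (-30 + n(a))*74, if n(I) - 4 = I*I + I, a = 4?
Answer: -444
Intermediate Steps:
n(I) = 4 + I + I² (n(I) = 4 + (I*I + I) = 4 + (I² + I) = 4 + (I + I²) = 4 + I + I²)
(-30 + n(a))*74 = (-30 + (4 + 4 + 4²))*74 = (-30 + (4 + 4 + 16))*74 = (-30 + 24)*74 = -6*74 = -444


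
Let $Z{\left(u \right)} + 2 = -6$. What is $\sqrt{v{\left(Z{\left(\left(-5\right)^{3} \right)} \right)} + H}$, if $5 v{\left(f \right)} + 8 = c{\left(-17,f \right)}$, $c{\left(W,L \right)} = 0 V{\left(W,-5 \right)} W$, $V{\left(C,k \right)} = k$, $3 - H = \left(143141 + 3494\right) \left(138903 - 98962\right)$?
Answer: $\frac{2 i \sqrt{36604678335}}{5} \approx 76529.0 i$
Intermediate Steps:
$H = -5856748532$ ($H = 3 - \left(143141 + 3494\right) \left(138903 - 98962\right) = 3 - 146635 \cdot 39941 = 3 - 5856748535 = -5856748532$)
$Z{\left(u \right)} = -8$ ($Z{\left(u \right)} = -2 - 6 = -8$)
$c{\left(W,L \right)} = 0$ ($c{\left(W,L \right)} = 0 \left(-5\right) W = 0 W = 0$)
$v{\left(f \right)} = - \frac{8}{5}$ ($v{\left(f \right)} = - \frac{8}{5} + \frac{1}{5} \cdot 0 = - \frac{8}{5} + 0 = - \frac{8}{5}$)
$\sqrt{v{\left(Z{\left(\left(-5\right)^{3} \right)} \right)} + H} = \sqrt{- \frac{8}{5} - 5856748532} = \sqrt{- \frac{29283742668}{5}} = \frac{2 i \sqrt{36604678335}}{5}$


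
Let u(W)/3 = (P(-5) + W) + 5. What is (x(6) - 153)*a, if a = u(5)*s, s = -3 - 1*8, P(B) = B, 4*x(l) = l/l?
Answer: 100815/4 ≈ 25204.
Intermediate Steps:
x(l) = 1/4 (x(l) = (l/l)/4 = (1/4)*1 = 1/4)
s = -11 (s = -3 - 8 = -11)
u(W) = 3*W (u(W) = 3*((-5 + W) + 5) = 3*W)
a = -165 (a = (3*5)*(-11) = 15*(-11) = -165)
(x(6) - 153)*a = (1/4 - 153)*(-165) = -611/4*(-165) = 100815/4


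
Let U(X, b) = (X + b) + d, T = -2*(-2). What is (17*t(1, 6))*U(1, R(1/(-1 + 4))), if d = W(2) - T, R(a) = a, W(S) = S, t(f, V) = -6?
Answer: 68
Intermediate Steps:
T = 4
d = -2 (d = 2 - 1*4 = 2 - 4 = -2)
U(X, b) = -2 + X + b (U(X, b) = (X + b) - 2 = -2 + X + b)
(17*t(1, 6))*U(1, R(1/(-1 + 4))) = (17*(-6))*(-2 + 1 + 1/(-1 + 4)) = -102*(-2 + 1 + 1/3) = -102*(-2/3) = 68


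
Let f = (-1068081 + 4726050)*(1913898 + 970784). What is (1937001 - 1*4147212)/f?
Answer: -245579/1172453036762 ≈ -2.0946e-7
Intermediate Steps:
f = 10552077330858 (f = 3657969*2884682 = 10552077330858)
(1937001 - 1*4147212)/f = (1937001 - 1*4147212)/10552077330858 = (1937001 - 4147212)*(1/10552077330858) = -2210211*1/10552077330858 = -245579/1172453036762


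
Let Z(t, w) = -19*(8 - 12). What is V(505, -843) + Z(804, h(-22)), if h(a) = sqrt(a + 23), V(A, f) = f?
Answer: -767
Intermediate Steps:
h(a) = sqrt(23 + a)
Z(t, w) = 76 (Z(t, w) = -19*(-4) = 76)
V(505, -843) + Z(804, h(-22)) = -843 + 76 = -767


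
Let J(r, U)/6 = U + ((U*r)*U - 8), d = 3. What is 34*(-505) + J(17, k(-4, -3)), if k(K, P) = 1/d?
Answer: -51614/3 ≈ -17205.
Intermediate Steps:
k(K, P) = ⅓ (k(K, P) = 1/3 = ⅓)
J(r, U) = -48 + 6*U + 6*r*U² (J(r, U) = 6*(U + ((U*r)*U - 8)) = 6*(U + (r*U² - 8)) = 6*(U + (-8 + r*U²)) = 6*(-8 + U + r*U²) = -48 + 6*U + 6*r*U²)
34*(-505) + J(17, k(-4, -3)) = 34*(-505) + (-48 + 6*(⅓) + 6*17*(⅓)²) = -17170 + (-48 + 2 + 6*17*(⅑)) = -17170 + (-48 + 2 + 34/3) = -17170 - 104/3 = -51614/3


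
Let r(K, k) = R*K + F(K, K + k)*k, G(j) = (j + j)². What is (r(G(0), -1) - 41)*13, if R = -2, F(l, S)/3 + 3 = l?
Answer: -416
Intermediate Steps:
G(j) = 4*j² (G(j) = (2*j)² = 4*j²)
F(l, S) = -9 + 3*l
r(K, k) = -2*K + k*(-9 + 3*K) (r(K, k) = -2*K + (-9 + 3*K)*k = -2*K + k*(-9 + 3*K))
(r(G(0), -1) - 41)*13 = ((-8*0² + 3*(-1)*(-3 + 4*0²)) - 41)*13 = ((-8*0 + 3*(-1)*(-3 + 4*0)) - 41)*13 = ((-2*0 + 3*(-1)*(-3 + 0)) - 41)*13 = ((0 + 3*(-1)*(-3)) - 41)*13 = ((0 + 9) - 41)*13 = (9 - 41)*13 = -32*13 = -416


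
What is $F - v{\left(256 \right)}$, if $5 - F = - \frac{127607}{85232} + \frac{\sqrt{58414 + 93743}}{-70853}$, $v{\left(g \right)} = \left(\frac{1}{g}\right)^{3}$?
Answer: $\frac{580666780465}{89372229632} + \frac{\sqrt{152157}}{70853} \approx 6.5027$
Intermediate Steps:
$v{\left(g \right)} = \frac{1}{g^{3}}$
$F = \frac{553767}{85232} + \frac{\sqrt{152157}}{70853}$ ($F = 5 - \left(- \frac{127607}{85232} + \frac{\sqrt{58414 + 93743}}{-70853}\right) = 5 - \left(\left(-127607\right) \frac{1}{85232} + \sqrt{152157} \left(- \frac{1}{70853}\right)\right) = 5 - \left(- \frac{127607}{85232} - \frac{\sqrt{152157}}{70853}\right) = 5 + \left(\frac{127607}{85232} + \frac{\sqrt{152157}}{70853}\right) = \frac{553767}{85232} + \frac{\sqrt{152157}}{70853} \approx 6.5027$)
$F - v{\left(256 \right)} = \left(\frac{553767}{85232} + \frac{\sqrt{152157}}{70853}\right) - \frac{1}{16777216} = \frac{580666780465}{89372229632} + \frac{\sqrt{152157}}{70853}$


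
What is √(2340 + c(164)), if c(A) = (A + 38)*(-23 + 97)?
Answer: 2*√4322 ≈ 131.48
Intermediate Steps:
c(A) = 2812 + 74*A (c(A) = (38 + A)*74 = 2812 + 74*A)
√(2340 + c(164)) = √(2340 + (2812 + 74*164)) = √(2340 + (2812 + 12136)) = √(2340 + 14948) = √17288 = 2*√4322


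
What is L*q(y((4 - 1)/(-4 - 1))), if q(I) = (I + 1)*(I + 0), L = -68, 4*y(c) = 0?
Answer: 0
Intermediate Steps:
y(c) = 0 (y(c) = (¼)*0 = 0)
q(I) = I*(1 + I) (q(I) = (1 + I)*I = I*(1 + I))
L*q(y((4 - 1)/(-4 - 1))) = -0*(1 + 0) = -0 = -68*0 = 0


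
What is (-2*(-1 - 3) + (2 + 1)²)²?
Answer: 289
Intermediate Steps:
(-2*(-1 - 3) + (2 + 1)²)² = (-2*(-4) + 3²)² = (8 + 9)² = 17² = 289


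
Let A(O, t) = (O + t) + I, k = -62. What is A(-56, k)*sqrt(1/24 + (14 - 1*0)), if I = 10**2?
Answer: -3*sqrt(2022)/2 ≈ -67.450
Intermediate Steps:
I = 100
A(O, t) = 100 + O + t (A(O, t) = (O + t) + 100 = 100 + O + t)
A(-56, k)*sqrt(1/24 + (14 - 1*0)) = (100 - 56 - 62)*sqrt(1/24 + (14 - 1*0)) = -18*sqrt(1/24 + (14 + 0)) = -18*sqrt(1/24 + 14) = -3*sqrt(2022)/2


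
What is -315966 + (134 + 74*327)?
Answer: -291634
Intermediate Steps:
-315966 + (134 + 74*327) = -315966 + (134 + 24198) = -315966 + 24332 = -291634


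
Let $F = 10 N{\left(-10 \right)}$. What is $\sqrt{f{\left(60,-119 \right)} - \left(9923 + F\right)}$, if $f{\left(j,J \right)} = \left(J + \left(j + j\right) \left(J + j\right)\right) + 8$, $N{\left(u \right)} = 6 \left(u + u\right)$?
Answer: $i \sqrt{15914} \approx 126.15 i$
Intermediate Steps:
$N{\left(u \right)} = 12 u$ ($N{\left(u \right)} = 6 \cdot 2 u = 12 u$)
$f{\left(j,J \right)} = 8 + J + 2 j \left(J + j\right)$ ($f{\left(j,J \right)} = \left(J + 2 j \left(J + j\right)\right) + 8 = 8 + J + 2 j \left(J + j\right)$)
$F = -1200$ ($F = 10 \cdot 12 \left(-10\right) = 10 \left(-120\right) = -1200$)
$\sqrt{f{\left(60,-119 \right)} - \left(9923 + F\right)} = \sqrt{\left(8 - 119 + 2 \cdot 60^{2} + 2 \left(-119\right) 60\right) - 8723} = \sqrt{\left(8 - 119 + 2 \cdot 3600 - 14280\right) + \left(-9923 + 1200\right)} = \sqrt{\left(8 - 119 + 7200 - 14280\right) - 8723} = \sqrt{-7191 - 8723} = \sqrt{-15914} = i \sqrt{15914}$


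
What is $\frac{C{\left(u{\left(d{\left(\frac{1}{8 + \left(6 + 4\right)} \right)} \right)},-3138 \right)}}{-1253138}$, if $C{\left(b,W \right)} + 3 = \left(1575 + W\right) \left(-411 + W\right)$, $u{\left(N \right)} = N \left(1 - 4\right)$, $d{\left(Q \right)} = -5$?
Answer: $- \frac{2773542}{626569} \approx -4.4266$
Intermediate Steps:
$u{\left(N \right)} = - 3 N$ ($u{\left(N \right)} = N \left(-3\right) = - 3 N$)
$C{\left(b,W \right)} = -3 + \left(-411 + W\right) \left(1575 + W\right)$ ($C{\left(b,W \right)} = -3 + \left(1575 + W\right) \left(-411 + W\right) = -3 + \left(-411 + W\right) \left(1575 + W\right)$)
$\frac{C{\left(u{\left(d{\left(\frac{1}{8 + \left(6 + 4\right)} \right)} \right)},-3138 \right)}}{-1253138} = \frac{-647328 + \left(-3138\right)^{2} + 1164 \left(-3138\right)}{-1253138} = \left(-647328 + 9847044 - 3652632\right) \left(- \frac{1}{1253138}\right) = 5547084 \left(- \frac{1}{1253138}\right) = - \frac{2773542}{626569}$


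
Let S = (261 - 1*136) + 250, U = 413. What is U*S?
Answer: 154875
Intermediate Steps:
S = 375 (S = (261 - 136) + 250 = 125 + 250 = 375)
U*S = 413*375 = 154875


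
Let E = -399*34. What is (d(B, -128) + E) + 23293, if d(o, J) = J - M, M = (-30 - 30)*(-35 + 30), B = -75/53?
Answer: 9299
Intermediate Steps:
E = -13566
B = -75/53 (B = -75*1/53 = -75/53 ≈ -1.4151)
M = 300 (M = -60*(-5) = 300)
d(o, J) = -300 + J (d(o, J) = J - 1*300 = J - 300 = -300 + J)
(d(B, -128) + E) + 23293 = ((-300 - 128) - 13566) + 23293 = (-428 - 13566) + 23293 = -13994 + 23293 = 9299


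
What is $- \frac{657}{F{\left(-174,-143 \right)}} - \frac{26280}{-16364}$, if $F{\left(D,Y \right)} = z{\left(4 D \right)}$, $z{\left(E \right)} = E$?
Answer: $\frac{2420169}{949112} \approx 2.5499$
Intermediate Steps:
$F{\left(D,Y \right)} = 4 D$
$- \frac{657}{F{\left(-174,-143 \right)}} - \frac{26280}{-16364} = - \frac{657}{4 \left(-174\right)} - \frac{26280}{-16364} = - \frac{657}{-696} - - \frac{6570}{4091} = \left(-657\right) \left(- \frac{1}{696}\right) + \frac{6570}{4091} = \frac{219}{232} + \frac{6570}{4091} = \frac{2420169}{949112}$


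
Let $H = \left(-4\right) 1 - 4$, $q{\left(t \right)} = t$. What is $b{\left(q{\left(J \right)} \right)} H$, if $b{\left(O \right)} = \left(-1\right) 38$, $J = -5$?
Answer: $304$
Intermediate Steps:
$b{\left(O \right)} = -38$
$H = -8$ ($H = -4 - 4 = -8$)
$b{\left(q{\left(J \right)} \right)} H = \left(-38\right) \left(-8\right) = 304$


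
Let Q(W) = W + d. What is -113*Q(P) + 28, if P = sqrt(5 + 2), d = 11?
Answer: -1215 - 113*sqrt(7) ≈ -1514.0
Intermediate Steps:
P = sqrt(7) ≈ 2.6458
Q(W) = 11 + W (Q(W) = W + 11 = 11 + W)
-113*Q(P) + 28 = -113*(11 + sqrt(7)) + 28 = (-1243 - 113*sqrt(7)) + 28 = -1215 - 113*sqrt(7)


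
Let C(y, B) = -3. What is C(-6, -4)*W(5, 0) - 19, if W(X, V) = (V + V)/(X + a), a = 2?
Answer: -19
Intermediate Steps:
W(X, V) = 2*V/(2 + X) (W(X, V) = (V + V)/(X + 2) = (2*V)/(2 + X) = 2*V/(2 + X))
C(-6, -4)*W(5, 0) - 19 = -6*0/(2 + 5) - 19 = -6*0/7 - 19 = -3*0 - 19 = 0 - 19 = -19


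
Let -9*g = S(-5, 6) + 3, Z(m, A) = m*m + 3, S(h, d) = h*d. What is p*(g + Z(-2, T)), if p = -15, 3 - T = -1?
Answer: -150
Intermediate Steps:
S(h, d) = d*h
T = 4 (T = 3 - 1*(-1) = 3 + 1 = 4)
Z(m, A) = 3 + m**2 (Z(m, A) = m**2 + 3 = 3 + m**2)
g = 3 (g = -(6*(-5) + 3)/9 = -(-30 + 3)/9 = -1/9*(-27) = 3)
p*(g + Z(-2, T)) = -15*(3 + (3 + (-2)**2)) = -15*(3 + (3 + 4)) = -15*(3 + 7) = -15*10 = -150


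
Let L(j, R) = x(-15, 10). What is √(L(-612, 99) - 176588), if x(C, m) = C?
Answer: I*√176603 ≈ 420.24*I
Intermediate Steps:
L(j, R) = -15
√(L(-612, 99) - 176588) = √(-15 - 176588) = √(-176603) = I*√176603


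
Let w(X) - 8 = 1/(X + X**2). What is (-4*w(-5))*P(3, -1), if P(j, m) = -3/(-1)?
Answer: -483/5 ≈ -96.600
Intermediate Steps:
w(X) = 8 + 1/(X + X**2)
P(j, m) = 3 (P(j, m) = -3*(-1) = 3)
(-4*w(-5))*P(3, -1) = -4*(1 + 8*(-5) + 8*(-5)**2)/((-5)*(1 - 5))*3 = -(-4)*(1 - 40 + 8*25)/(5*(-4))*3 = -(-4)*(-1)*(1 - 40 + 200)/(5*4)*3 = -(-4)*(-1)*161/(5*4)*3 = -4*161/20*3 = -161/5*3 = -483/5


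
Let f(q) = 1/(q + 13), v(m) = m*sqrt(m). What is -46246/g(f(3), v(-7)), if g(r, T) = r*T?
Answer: -739936*I*sqrt(7)/49 ≈ -39953.0*I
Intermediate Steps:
v(m) = m**(3/2)
f(q) = 1/(13 + q)
g(r, T) = T*r
-46246/g(f(3), v(-7)) = -46246*I*sqrt(7)*(13 + 3)/49 = -46246*16*I*sqrt(7)/49 = -739936*I*sqrt(7)/49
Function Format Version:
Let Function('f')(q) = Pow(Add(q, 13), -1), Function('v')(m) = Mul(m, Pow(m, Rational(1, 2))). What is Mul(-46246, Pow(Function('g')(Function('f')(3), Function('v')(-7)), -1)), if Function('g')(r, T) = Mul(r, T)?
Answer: Mul(Rational(-739936, 49), I, Pow(7, Rational(1, 2))) ≈ Mul(-39953., I)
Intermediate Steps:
Function('v')(m) = Pow(m, Rational(3, 2))
Function('f')(q) = Pow(Add(13, q), -1)
Function('g')(r, T) = Mul(T, r)
Mul(-46246, Pow(Function('g')(Function('f')(3), Function('v')(-7)), -1)) = Mul(-46246, Pow(Mul(Pow(-7, Rational(3, 2)), Pow(Add(13, 3), -1)), -1)) = Mul(-46246, Pow(Mul(Mul(-7, I, Pow(7, Rational(1, 2))), Pow(16, -1)), -1)) = Mul(-46246, Pow(Mul(Mul(-7, I, Pow(7, Rational(1, 2))), Rational(1, 16)), -1)) = Mul(-46246, Pow(Mul(Rational(-7, 16), I, Pow(7, Rational(1, 2))), -1)) = Mul(-46246, Mul(Rational(16, 49), I, Pow(7, Rational(1, 2)))) = Mul(Rational(-739936, 49), I, Pow(7, Rational(1, 2)))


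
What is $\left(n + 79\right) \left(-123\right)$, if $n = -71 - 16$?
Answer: $984$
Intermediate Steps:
$n = -87$
$\left(n + 79\right) \left(-123\right) = \left(-87 + 79\right) \left(-123\right) = \left(-8\right) \left(-123\right) = 984$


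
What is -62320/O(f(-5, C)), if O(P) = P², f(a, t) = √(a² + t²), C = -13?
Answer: -31160/97 ≈ -321.24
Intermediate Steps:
-62320/O(f(-5, C)) = -62320/((-5)² + (-13)²) = -62320/(25 + 169) = -62320/((√194)²) = -62320/194 = -62320*1/194 = -31160/97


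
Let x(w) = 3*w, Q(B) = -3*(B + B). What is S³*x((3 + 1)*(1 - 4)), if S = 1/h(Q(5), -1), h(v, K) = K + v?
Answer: 36/29791 ≈ 0.0012084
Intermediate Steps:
Q(B) = -6*B
S = -1/31 (S = 1/(-1 - 6*5) = 1/(-1 - 30) = 1/(-31) = -1/31 ≈ -0.032258)
S³*x((3 + 1)*(1 - 4)) = (-1/31)³*(3*((3 + 1)*(1 - 4))) = -3*4*(-3)/29791 = -3*(-12)/29791 = -1/29791*(-36) = 36/29791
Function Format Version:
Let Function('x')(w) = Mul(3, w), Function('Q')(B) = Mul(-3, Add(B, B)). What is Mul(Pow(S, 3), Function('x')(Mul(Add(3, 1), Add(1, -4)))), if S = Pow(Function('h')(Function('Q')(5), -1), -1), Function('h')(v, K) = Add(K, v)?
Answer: Rational(36, 29791) ≈ 0.0012084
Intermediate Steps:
Function('Q')(B) = Mul(-6, B) (Function('Q')(B) = Mul(-3, Mul(2, B)) = Mul(-6, B))
S = Rational(-1, 31) (S = Pow(Add(-1, Mul(-6, 5)), -1) = Pow(Add(-1, -30), -1) = Pow(-31, -1) = Rational(-1, 31) ≈ -0.032258)
Mul(Pow(S, 3), Function('x')(Mul(Add(3, 1), Add(1, -4)))) = Mul(Pow(Rational(-1, 31), 3), Mul(3, Mul(Add(3, 1), Add(1, -4)))) = Mul(Rational(-1, 29791), Mul(3, Mul(4, -3))) = Mul(Rational(-1, 29791), Mul(3, -12)) = Mul(Rational(-1, 29791), -36) = Rational(36, 29791)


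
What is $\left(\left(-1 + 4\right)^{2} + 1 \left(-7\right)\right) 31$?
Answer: $62$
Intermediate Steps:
$\left(\left(-1 + 4\right)^{2} + 1 \left(-7\right)\right) 31 = \left(3^{2} - 7\right) 31 = \left(9 - 7\right) 31 = 2 \cdot 31 = 62$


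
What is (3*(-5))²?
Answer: 225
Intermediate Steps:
(3*(-5))² = (-15)² = 225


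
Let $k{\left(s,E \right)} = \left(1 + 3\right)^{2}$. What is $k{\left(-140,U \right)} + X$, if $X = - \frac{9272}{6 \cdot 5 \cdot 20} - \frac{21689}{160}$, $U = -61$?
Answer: $- \frac{324023}{2400} \approx -135.01$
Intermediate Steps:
$k{\left(s,E \right)} = 16$ ($k{\left(s,E \right)} = 4^{2} = 16$)
$X = - \frac{362423}{2400}$ ($X = - \frac{9272}{30 \cdot 20} - \frac{21689}{160} = - \frac{9272}{600} - \frac{21689}{160} = \left(-9272\right) \frac{1}{600} - \frac{21689}{160} = - \frac{1159}{75} - \frac{21689}{160} = - \frac{362423}{2400} \approx -151.01$)
$k{\left(-140,U \right)} + X = 16 - \frac{362423}{2400} = - \frac{324023}{2400}$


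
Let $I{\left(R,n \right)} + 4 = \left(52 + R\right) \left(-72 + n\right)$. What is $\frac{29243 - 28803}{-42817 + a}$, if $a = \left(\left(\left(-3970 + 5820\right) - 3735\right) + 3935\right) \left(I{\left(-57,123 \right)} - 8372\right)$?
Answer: $- \frac{40}{1612397} \approx -2.4808 \cdot 10^{-5}$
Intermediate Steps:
$I{\left(R,n \right)} = -4 + \left(-72 + n\right) \left(52 + R\right)$ ($I{\left(R,n \right)} = -4 + \left(52 + R\right) \left(-72 + n\right) = -4 + \left(-72 + n\right) \left(52 + R\right)$)
$a = -17693550$ ($a = \left(\left(\left(-3970 + 5820\right) - 3735\right) + 3935\right) \left(\left(-3748 - -4104 + 52 \cdot 123 - 7011\right) - 8372\right) = \left(\left(1850 - 3735\right) + 3935\right) \left(\left(-3748 + 4104 + 6396 - 7011\right) - 8372\right) = \left(-1885 + 3935\right) \left(-259 - 8372\right) = 2050 \left(-8631\right) = -17693550$)
$\frac{29243 - 28803}{-42817 + a} = \frac{29243 - 28803}{-42817 - 17693550} = \frac{440}{-17736367} = 440 \left(- \frac{1}{17736367}\right) = - \frac{40}{1612397}$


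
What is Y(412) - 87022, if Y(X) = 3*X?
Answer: -85786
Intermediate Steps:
Y(412) - 87022 = 3*412 - 87022 = 1236 - 87022 = -85786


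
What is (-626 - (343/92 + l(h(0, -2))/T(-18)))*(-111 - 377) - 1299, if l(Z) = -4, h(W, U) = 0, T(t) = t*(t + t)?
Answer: 570088021/1863 ≈ 3.0601e+5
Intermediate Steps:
T(t) = 2*t² (T(t) = t*(2*t) = 2*t²)
(-626 - (343/92 + l(h(0, -2))/T(-18)))*(-111 - 377) - 1299 = (-626 - (343/92 - 4/(2*(-18)²)))*(-111 - 377) - 1299 = (-626 - (343*(1/92) - 4/(2*324)))*(-488) - 1299 = (-626 - (343/92 - 4/648))*(-488) - 1299 = (-626 - (343/92 - 4*1/648))*(-488) - 1299 = (-626 - (343/92 - 1/162))*(-488) - 1299 = (-626 - 1*27737/7452)*(-488) - 1299 = (-626 - 27737/7452)*(-488) - 1299 = -4692689/7452*(-488) - 1299 = 572508058/1863 - 1299 = 570088021/1863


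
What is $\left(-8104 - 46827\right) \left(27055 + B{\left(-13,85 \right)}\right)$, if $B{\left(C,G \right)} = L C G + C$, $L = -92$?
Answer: $-7069729562$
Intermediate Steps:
$B{\left(C,G \right)} = C - 92 C G$ ($B{\left(C,G \right)} = - 92 C G + C = C - 92 C G$)
$\left(-8104 - 46827\right) \left(27055 + B{\left(-13,85 \right)}\right) = \left(-8104 - 46827\right) \left(27055 - 13 \left(1 - 7820\right)\right) = - 54931 \left(27055 - 13 \left(1 - 7820\right)\right) = - 54931 \left(27055 - -101647\right) = - 54931 \left(27055 + 101647\right) = \left(-54931\right) 128702 = -7069729562$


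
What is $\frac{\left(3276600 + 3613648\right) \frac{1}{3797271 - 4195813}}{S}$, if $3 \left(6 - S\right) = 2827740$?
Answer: $\frac{1722562}{93913831777} \approx 1.8342 \cdot 10^{-5}$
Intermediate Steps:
$S = -942574$ ($S = 6 - 942580 = -942574$)
$\frac{\left(3276600 + 3613648\right) \frac{1}{3797271 - 4195813}}{S} = \frac{\left(3276600 + 3613648\right) \frac{1}{3797271 - 4195813}}{-942574} = \frac{6890248}{-398542} \left(- \frac{1}{942574}\right) = 6890248 \left(- \frac{1}{398542}\right) \left(- \frac{1}{942574}\right) = \left(- \frac{3445124}{199271}\right) \left(- \frac{1}{942574}\right) = \frac{1722562}{93913831777}$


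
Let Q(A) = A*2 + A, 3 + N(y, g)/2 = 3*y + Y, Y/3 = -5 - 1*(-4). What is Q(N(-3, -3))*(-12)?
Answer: 1080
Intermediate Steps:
Y = -3 (Y = 3*(-5 - 1*(-4)) = 3*(-5 + 4) = 3*(-1) = -3)
N(y, g) = -12 + 6*y (N(y, g) = -6 + 2*(3*y - 3) = -6 + 2*(-3 + 3*y) = -6 + (-6 + 6*y) = -12 + 6*y)
Q(A) = 3*A (Q(A) = 2*A + A = 3*A)
Q(N(-3, -3))*(-12) = (3*(-12 + 6*(-3)))*(-12) = (3*(-12 - 18))*(-12) = (3*(-30))*(-12) = -90*(-12) = 1080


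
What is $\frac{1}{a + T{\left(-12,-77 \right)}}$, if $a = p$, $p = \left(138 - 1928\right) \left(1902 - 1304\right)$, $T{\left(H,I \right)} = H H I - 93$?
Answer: $- \frac{1}{1081601} \approx -9.2456 \cdot 10^{-7}$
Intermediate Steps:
$T{\left(H,I \right)} = -93 + I H^{2}$ ($T{\left(H,I \right)} = H^{2} I - 93 = I H^{2} - 93 = -93 + I H^{2}$)
$p = -1070420$ ($p = \left(-1790\right) 598 = -1070420$)
$a = -1070420$
$\frac{1}{a + T{\left(-12,-77 \right)}} = \frac{1}{-1070420 - \left(93 + 77 \left(-12\right)^{2}\right)} = \frac{1}{-1070420 - 11181} = \frac{1}{-1081601} = - \frac{1}{1081601}$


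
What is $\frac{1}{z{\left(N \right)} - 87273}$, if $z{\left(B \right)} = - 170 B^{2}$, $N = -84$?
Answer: $- \frac{1}{1286793} \approx -7.7713 \cdot 10^{-7}$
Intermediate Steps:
$\frac{1}{z{\left(N \right)} - 87273} = \frac{1}{- 170 \left(-84\right)^{2} - 87273} = \frac{1}{\left(-170\right) 7056 - 87273} = \frac{1}{-1199520 - 87273} = \frac{1}{-1286793} = - \frac{1}{1286793}$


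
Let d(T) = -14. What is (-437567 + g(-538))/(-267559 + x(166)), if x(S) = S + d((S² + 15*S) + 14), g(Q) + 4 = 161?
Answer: 437410/267407 ≈ 1.6357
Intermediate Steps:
g(Q) = 157 (g(Q) = -4 + 161 = 157)
x(S) = -14 + S (x(S) = S - 14 = -14 + S)
(-437567 + g(-538))/(-267559 + x(166)) = (-437567 + 157)/(-267559 + (-14 + 166)) = -437410/(-267559 + 152) = -437410/(-267407) = -437410*(-1/267407) = 437410/267407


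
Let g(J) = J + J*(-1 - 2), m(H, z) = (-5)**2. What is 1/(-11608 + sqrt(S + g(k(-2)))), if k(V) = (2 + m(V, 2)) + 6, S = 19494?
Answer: -2902/33681559 - sqrt(4857)/67363118 ≈ -8.7194e-5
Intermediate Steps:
m(H, z) = 25
k(V) = 33 (k(V) = (2 + 25) + 6 = 27 + 6 = 33)
g(J) = -2*J (g(J) = J + J*(-3) = J - 3*J = -2*J)
1/(-11608 + sqrt(S + g(k(-2)))) = 1/(-11608 + sqrt(19494 - 2*33)) = 1/(-11608 + sqrt(19494 - 66)) = 1/(-11608 + sqrt(19428)) = 1/(-11608 + 2*sqrt(4857))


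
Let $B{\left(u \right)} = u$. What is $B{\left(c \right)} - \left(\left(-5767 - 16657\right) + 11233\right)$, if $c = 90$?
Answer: $11281$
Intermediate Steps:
$B{\left(c \right)} - \left(\left(-5767 - 16657\right) + 11233\right) = 90 - \left(\left(-5767 - 16657\right) + 11233\right) = 90 - \left(-22424 + 11233\right) = 90 - -11191 = 90 + 11191 = 11281$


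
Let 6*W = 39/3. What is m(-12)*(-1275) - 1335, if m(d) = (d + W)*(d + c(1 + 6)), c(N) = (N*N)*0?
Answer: -151785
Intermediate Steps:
c(N) = 0 (c(N) = N**2*0 = 0)
W = 13/6 (W = (39/3)/6 = (39*(1/3))/6 = (1/6)*13 = 13/6 ≈ 2.1667)
m(d) = d*(13/6 + d) (m(d) = (d + 13/6)*(d + 0) = (13/6 + d)*d = d*(13/6 + d))
m(-12)*(-1275) - 1335 = ((1/6)*(-12)*(13 + 6*(-12)))*(-1275) - 1335 = ((1/6)*(-12)*(13 - 72))*(-1275) - 1335 = ((1/6)*(-12)*(-59))*(-1275) - 1335 = 118*(-1275) - 1335 = -150450 - 1335 = -151785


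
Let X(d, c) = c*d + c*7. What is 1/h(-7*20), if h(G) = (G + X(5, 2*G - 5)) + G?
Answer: -1/3700 ≈ -0.00027027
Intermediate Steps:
X(d, c) = 7*c + c*d (X(d, c) = c*d + 7*c = 7*c + c*d)
h(G) = -60 + 26*G (h(G) = (G + (2*G - 5)*(7 + 5)) + G = (G + (-5 + 2*G)*12) + G = (G + (-60 + 24*G)) + G = (-60 + 25*G) + G = -60 + 26*G)
1/h(-7*20) = 1/(-60 + 26*(-7*20)) = 1/(-60 + 26*(-140)) = 1/(-60 - 3640) = 1/(-3700) = -1/3700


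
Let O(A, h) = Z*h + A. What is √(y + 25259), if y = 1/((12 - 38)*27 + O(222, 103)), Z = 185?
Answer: √348605143018/3715 ≈ 158.93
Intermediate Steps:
O(A, h) = A + 185*h (O(A, h) = 185*h + A = A + 185*h)
y = 1/18575 (y = 1/((12 - 38)*27 + (222 + 185*103)) = 1/(-26*27 + (222 + 19055)) = 1/(-702 + 19277) = 1/18575 ≈ 5.3836e-5)
√(y + 25259) = √(1/18575 + 25259) = √(469185926/18575) = √348605143018/3715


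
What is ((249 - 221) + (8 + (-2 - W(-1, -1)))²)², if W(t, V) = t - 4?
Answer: 22201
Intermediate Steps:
W(t, V) = -4 + t
((249 - 221) + (8 + (-2 - W(-1, -1)))²)² = ((249 - 221) + (8 + (-2 - (-4 - 1)))²)² = (28 + (8 + (-2 - 1*(-5)))²)² = (28 + (8 + (-2 + 5))²)² = (28 + (8 + 3)²)² = (28 + 11²)² = (28 + 121)² = 149² = 22201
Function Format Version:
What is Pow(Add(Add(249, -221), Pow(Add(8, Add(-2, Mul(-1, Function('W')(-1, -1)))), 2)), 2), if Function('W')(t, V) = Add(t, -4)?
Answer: 22201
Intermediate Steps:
Function('W')(t, V) = Add(-4, t)
Pow(Add(Add(249, -221), Pow(Add(8, Add(-2, Mul(-1, Function('W')(-1, -1)))), 2)), 2) = Pow(Add(Add(249, -221), Pow(Add(8, Add(-2, Mul(-1, Add(-4, -1)))), 2)), 2) = Pow(Add(28, Pow(Add(8, Add(-2, Mul(-1, -5))), 2)), 2) = Pow(Add(28, Pow(Add(8, Add(-2, 5)), 2)), 2) = Pow(Add(28, Pow(Add(8, 3), 2)), 2) = Pow(Add(28, Pow(11, 2)), 2) = Pow(Add(28, 121), 2) = Pow(149, 2) = 22201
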